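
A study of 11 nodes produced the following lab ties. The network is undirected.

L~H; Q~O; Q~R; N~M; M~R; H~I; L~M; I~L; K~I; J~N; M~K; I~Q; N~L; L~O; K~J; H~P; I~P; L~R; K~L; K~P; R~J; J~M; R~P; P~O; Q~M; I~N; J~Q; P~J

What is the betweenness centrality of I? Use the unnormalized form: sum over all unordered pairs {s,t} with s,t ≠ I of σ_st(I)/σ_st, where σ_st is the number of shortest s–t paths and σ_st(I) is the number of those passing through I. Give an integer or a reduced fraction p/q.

Pairs whose geodesics pass through I — Q–P: 1/4; Q–L: 1/4; Q–H: 1; Q–N: 1/3; Q–K: 1/3; P–L: 1/5; P–N: 1/2; H–N: 1/2; H–K: 1/3; N–K: 1/4.
All other pairs contribute 0.
Summing the contributions gives betweenness(I) = 79/20.

79/20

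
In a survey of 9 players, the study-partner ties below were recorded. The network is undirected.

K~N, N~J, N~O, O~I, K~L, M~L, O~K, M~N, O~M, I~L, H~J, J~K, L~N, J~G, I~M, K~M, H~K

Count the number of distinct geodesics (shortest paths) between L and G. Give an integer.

The shortest distance is 3. The length-3 paths are: L–N–J–G; L–K–J–G.
That gives 2 distinct shortest paths.

2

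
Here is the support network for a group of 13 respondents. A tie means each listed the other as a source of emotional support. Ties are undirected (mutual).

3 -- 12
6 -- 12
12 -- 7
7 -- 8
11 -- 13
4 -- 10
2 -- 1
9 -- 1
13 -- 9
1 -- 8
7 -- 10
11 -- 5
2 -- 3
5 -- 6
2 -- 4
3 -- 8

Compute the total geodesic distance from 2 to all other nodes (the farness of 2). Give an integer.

Distances from 2: 1:1, 3:1, 4:1, 5:4, 6:3, 7:3, 8:2, 9:2, 10:2, 11:4, 12:2, 13:3.
Sum = 1 + 1 + 1 + 4 + 3 + 3 + 2 + 2 + 2 + 4 + 2 + 3 = 28.

28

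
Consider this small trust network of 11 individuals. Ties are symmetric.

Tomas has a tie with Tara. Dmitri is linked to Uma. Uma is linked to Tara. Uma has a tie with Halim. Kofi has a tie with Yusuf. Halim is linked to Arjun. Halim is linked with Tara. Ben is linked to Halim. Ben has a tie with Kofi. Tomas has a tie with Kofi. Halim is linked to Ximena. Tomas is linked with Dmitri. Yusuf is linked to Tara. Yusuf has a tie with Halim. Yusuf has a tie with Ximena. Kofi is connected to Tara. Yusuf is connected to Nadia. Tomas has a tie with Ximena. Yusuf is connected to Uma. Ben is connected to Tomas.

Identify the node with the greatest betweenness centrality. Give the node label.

Unnormalized betweenness of each node: Arjun:0, Ben:4/3, Dmitri:1/2, Halim:38/3, Kofi:2, Nadia:0, Tara:3, Tomas:31/6, Uma:9/2, Ximena:4/3, Yusuf:23/2.
Halim has the largest value, 38/3, making it the main broker — the node through which the most shortest paths run.

Halim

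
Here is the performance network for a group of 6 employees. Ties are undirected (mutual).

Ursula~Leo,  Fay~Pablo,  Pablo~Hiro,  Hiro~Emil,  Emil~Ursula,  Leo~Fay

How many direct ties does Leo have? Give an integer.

2

Leo is directly tied to Fay and Ursula. That is 2 neighbors, so the degree of Leo is 2.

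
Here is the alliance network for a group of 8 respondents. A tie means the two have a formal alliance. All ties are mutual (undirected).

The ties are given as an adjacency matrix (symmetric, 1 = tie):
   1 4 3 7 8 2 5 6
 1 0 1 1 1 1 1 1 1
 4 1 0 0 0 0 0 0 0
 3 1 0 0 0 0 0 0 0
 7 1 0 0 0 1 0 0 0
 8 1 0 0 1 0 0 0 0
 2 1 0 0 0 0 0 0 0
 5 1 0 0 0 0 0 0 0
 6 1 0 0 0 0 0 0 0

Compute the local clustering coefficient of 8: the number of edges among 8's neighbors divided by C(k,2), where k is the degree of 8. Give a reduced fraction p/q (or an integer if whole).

8's neighbors: 1 and 7 (k = 2).
Possible neighbor pairs: C(2,2) = 1. Edges among them: 1–7 → e = 1.
Clustering(8) = 1/1.

1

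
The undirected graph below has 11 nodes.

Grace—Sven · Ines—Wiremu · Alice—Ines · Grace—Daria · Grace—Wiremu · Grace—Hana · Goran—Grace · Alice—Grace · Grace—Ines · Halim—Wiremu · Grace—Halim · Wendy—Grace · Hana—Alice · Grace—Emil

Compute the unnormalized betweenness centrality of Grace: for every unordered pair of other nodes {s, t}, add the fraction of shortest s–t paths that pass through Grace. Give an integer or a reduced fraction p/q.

Pairs whose geodesics pass through Grace — Sven–Hana: 1; Sven–Wendy: 1; Sven–Daria: 1; Sven–Halim: 1; Sven–Goran: 1; Sven–Emil: 1; Sven–Ines: 1; Sven–Wiremu: 1; Sven–Alice: 1; Hana–Wendy: 1; Hana–Daria: 1; Hana–Halim: 1; Hana–Goran: 1; Hana–Emil: 1 … (+27 more pairs).
All other pairs contribute 0.
Summing the contributions gives betweenness(Grace) = 79/2.

79/2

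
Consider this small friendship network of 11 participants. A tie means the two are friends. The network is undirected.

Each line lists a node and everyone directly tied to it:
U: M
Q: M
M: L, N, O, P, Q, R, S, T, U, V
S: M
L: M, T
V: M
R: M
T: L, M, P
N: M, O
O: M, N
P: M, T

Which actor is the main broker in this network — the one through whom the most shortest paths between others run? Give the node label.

Unnormalized betweenness of each node: L:0, M:83/2, N:0, O:0, P:0, Q:0, R:0, S:0, T:1/2, U:0, V:0.
M has the largest value, 83/2, making it the main broker — the node through which the most shortest paths run.

M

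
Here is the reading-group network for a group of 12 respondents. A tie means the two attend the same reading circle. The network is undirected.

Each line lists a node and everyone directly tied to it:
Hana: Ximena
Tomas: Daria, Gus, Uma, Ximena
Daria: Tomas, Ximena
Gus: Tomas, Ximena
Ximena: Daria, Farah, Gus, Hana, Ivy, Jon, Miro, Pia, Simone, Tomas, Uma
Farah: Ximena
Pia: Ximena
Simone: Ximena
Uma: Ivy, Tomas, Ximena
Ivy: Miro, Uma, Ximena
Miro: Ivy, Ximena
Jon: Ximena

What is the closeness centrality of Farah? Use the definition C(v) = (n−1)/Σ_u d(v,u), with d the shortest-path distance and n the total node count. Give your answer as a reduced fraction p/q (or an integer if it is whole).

11/21

Distances from Farah: Daria:2, Gus:2, Hana:2, Ivy:2, Jon:2, Miro:2, Pia:2, Simone:2, Tomas:2, Uma:2, Ximena:1. Sum = 21.
n = 12, so closeness = 11/21.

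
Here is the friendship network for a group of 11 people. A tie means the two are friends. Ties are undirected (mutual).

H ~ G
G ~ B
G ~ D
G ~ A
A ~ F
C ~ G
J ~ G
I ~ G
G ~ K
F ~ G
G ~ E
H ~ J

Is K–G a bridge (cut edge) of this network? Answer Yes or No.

Yes

Without the K–G edge there is no alternate route between K and G, so the network disconnects. It is a bridge.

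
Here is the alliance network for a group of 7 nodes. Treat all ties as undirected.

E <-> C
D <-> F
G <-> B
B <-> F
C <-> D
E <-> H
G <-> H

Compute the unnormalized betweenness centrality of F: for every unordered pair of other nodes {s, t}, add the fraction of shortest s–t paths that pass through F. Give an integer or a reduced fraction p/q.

Pairs whose geodesics pass through F — B–C: 1; B–D: 1; G–D: 1.
All other pairs contribute 0.
Summing the contributions gives betweenness(F) = 3.

3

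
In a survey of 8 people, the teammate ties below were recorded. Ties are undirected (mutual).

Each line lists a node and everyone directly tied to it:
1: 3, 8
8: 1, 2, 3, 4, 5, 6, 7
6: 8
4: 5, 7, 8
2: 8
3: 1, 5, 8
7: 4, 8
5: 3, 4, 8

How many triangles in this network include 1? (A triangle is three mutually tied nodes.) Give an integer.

1's neighbors: 3 and 8.
Neighbor pairs that are themselves tied: 1–3–8. Each forms one triangle with 1, for 1 in total.

1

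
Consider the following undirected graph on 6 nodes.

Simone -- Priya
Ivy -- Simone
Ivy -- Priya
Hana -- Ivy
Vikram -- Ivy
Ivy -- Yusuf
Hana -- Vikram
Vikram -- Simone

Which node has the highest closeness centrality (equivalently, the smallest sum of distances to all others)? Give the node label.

Farness (sum of distances to all others) for each node — Hana:8, Ivy:5, Priya:8, Simone:7, Vikram:7, Yusuf:9.
The smallest farness is 5, for Ivy, so Ivy has the highest closeness.

Ivy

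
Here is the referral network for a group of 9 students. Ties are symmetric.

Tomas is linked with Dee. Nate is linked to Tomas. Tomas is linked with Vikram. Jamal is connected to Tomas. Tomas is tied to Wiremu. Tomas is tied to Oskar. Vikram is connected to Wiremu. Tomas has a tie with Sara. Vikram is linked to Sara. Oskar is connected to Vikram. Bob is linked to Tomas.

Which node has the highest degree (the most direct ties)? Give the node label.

Degrees — Bob:1, Dee:1, Jamal:1, Nate:1, Oskar:2, Sara:2, Tomas:8, Vikram:4, Wiremu:2.
The maximum is 8, attained only by Tomas.

Tomas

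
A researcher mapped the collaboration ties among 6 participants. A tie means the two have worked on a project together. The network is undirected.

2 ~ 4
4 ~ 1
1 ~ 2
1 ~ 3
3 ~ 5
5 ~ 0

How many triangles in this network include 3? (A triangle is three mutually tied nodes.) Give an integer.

0

3's neighbors are 1 and 5, but none of them are tied to each other, so no triangle contains 3.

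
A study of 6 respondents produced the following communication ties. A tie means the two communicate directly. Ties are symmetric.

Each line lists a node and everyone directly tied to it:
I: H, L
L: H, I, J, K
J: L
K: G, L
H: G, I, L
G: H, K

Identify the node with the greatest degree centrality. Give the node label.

Degrees — G:2, H:3, I:2, J:1, K:2, L:4.
The maximum is 4, attained only by L.

L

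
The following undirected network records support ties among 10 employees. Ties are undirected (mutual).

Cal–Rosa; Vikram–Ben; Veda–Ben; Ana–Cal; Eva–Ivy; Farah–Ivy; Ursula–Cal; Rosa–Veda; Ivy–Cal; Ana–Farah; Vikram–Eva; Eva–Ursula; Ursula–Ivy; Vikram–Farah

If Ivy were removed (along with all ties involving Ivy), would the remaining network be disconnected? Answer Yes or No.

No

Even without Ivy, every remaining node can still reach every other (the residual graph is connected), so Ivy is not a cut vertex.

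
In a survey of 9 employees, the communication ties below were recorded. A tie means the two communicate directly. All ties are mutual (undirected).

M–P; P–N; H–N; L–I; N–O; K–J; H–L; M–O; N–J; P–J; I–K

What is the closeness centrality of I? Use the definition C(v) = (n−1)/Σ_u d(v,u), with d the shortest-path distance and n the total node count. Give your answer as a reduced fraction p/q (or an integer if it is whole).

2/5

Distances from I: H:2, J:2, K:1, L:1, M:4, N:3, O:4, P:3. Sum = 20.
n = 9, so closeness = 8/20 = 2/5.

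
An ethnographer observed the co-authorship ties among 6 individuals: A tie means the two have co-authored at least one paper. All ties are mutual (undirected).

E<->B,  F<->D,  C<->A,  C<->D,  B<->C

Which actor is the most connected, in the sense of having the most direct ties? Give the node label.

C

Degrees — A:1, B:2, C:3, D:2, E:1, F:1.
The maximum is 3, attained only by C.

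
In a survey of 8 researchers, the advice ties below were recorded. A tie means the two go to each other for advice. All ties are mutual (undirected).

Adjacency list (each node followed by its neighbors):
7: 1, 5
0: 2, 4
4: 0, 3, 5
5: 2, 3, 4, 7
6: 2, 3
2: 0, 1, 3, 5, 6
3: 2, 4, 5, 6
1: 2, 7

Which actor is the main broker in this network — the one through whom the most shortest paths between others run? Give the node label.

Unnormalized betweenness of each node: 0:7/12, 1:7/6, 2:97/12, 3:29/12, 4:4/3, 5:14/3, 6:0, 7:3/4.
2 has the largest value, 97/12, making it the main broker — the node through which the most shortest paths run.

2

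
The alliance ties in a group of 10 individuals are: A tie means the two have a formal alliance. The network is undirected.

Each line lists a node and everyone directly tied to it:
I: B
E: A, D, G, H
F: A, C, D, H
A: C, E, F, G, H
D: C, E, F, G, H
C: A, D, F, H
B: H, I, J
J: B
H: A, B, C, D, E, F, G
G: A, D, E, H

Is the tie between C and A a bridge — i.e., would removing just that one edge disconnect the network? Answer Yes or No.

No

Even without that edge, C still reaches A via C – H – A, so the network stays connected. Not a bridge.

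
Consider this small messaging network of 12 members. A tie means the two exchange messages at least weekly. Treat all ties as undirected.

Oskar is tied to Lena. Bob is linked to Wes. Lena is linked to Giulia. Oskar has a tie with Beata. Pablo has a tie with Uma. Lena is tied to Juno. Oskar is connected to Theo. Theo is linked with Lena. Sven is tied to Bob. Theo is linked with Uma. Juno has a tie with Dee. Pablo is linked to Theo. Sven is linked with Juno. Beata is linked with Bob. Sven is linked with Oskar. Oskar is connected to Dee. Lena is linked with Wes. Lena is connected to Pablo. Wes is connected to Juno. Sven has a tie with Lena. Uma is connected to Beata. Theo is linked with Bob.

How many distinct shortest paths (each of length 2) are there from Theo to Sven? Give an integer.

3

The shortest distance is 2. The length-2 paths are: Theo–Bob–Sven; Theo–Oskar–Sven; Theo–Lena–Sven.
That gives 3 distinct shortest paths.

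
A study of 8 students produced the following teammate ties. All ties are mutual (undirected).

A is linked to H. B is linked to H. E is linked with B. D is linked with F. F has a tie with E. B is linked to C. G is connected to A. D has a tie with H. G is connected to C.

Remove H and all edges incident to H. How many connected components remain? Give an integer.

1

H's neighbors (A, B, and D) remain reachable from one another through other ties, so the rest of the network stays in one piece.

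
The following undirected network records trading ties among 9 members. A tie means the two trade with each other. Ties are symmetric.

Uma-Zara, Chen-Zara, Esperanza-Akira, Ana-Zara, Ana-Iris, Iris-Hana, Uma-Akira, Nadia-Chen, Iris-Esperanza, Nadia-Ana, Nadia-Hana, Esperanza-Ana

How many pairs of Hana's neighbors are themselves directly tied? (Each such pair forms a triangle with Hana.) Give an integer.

Hana's neighbors are Iris and Nadia, but none of them are tied to each other, so no triangle contains Hana.

0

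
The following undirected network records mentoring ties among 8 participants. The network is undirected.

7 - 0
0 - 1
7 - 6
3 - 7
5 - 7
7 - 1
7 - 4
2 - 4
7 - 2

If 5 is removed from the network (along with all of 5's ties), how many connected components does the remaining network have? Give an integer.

1

5's neighbors (7) remain reachable from one another through other ties, so the rest of the network stays in one piece.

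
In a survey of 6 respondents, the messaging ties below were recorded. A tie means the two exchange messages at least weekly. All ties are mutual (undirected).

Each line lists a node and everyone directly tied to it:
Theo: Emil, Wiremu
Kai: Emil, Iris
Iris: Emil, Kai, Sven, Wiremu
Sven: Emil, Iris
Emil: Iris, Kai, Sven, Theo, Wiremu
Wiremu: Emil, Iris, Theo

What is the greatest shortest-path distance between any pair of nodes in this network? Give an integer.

2

Eccentricity of each node (its greatest distance to any other): Emil:1, Iris:2, Kai:2, Sven:2, Theo:2, Wiremu:2.
The maximum eccentricity is 2, realized for instance by the pair Kai–Wiremu via Kai – Iris – Wiremu. So the diameter is 2.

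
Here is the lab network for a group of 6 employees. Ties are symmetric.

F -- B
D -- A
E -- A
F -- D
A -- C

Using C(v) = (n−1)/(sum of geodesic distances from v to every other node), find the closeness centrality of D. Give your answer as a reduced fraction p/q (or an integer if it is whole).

5/8

Distances from D: A:1, B:2, C:2, E:2, F:1. Sum = 8.
n = 6, so closeness = 5/8.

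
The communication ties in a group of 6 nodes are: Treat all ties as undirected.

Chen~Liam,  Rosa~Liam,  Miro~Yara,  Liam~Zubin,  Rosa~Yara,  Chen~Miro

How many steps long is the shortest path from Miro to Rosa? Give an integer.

One shortest route is Miro – Yara – Rosa, which uses 2 edges, and Miro and Rosa are not directly tied, so nothing shorter exists. So d(Miro,Rosa) = 2.

2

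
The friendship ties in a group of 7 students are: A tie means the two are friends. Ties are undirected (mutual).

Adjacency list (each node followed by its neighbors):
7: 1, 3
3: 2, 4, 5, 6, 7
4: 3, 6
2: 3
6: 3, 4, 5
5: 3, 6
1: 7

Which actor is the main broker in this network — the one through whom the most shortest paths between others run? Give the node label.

3

Unnormalized betweenness of each node: 1:0, 2:0, 3:23/2, 4:0, 5:0, 6:1/2, 7:5.
3 has the largest value, 23/2, making it the main broker — the node through which the most shortest paths run.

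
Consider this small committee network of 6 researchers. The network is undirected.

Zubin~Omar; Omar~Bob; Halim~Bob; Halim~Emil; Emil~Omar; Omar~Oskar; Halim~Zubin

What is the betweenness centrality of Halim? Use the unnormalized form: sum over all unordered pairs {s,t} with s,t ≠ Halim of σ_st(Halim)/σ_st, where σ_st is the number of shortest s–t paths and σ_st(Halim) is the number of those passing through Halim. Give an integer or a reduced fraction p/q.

Pairs whose geodesics pass through Halim — Emil–Zubin: 1/2; Emil–Bob: 1/2; Zubin–Bob: 1/2.
All other pairs contribute 0.
Summing the contributions gives betweenness(Halim) = 3/2.

3/2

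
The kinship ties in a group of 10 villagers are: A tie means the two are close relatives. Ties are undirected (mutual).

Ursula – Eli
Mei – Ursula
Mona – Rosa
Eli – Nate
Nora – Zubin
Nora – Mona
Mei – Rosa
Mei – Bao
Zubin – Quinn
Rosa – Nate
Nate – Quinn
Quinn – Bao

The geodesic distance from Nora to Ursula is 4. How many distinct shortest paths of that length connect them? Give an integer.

The shortest distance is 4, and the only length-4 path is Nora–Mona–Rosa–Mei–Ursula. So there is exactly 1 shortest path.

1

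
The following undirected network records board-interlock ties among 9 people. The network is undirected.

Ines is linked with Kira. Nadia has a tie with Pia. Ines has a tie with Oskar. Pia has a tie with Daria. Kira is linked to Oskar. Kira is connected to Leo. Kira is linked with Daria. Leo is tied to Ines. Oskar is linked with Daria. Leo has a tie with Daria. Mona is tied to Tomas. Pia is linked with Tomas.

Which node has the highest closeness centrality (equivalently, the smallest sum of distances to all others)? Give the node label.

Daria

Farness (sum of distances to all others) for each node — Daria:13, Ines:21, Kira:16, Leo:17, Mona:26, Nadia:21, Oskar:17, Pia:14, Tomas:19.
The smallest farness is 13, for Daria, so Daria has the highest closeness.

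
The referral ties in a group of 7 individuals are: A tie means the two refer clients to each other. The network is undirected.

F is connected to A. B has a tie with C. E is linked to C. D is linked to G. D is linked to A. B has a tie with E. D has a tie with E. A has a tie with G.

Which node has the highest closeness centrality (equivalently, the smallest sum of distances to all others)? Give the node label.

Farness (sum of distances to all others) for each node — A:11, B:14, C:14, D:9, E:10, F:16, G:12.
The smallest farness is 9, for D, so D has the highest closeness.

D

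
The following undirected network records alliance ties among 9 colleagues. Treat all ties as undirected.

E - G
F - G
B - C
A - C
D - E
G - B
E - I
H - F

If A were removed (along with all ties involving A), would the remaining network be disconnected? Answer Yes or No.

Even without A, every remaining node can still reach every other (the residual graph is connected), so A is not a cut vertex.

No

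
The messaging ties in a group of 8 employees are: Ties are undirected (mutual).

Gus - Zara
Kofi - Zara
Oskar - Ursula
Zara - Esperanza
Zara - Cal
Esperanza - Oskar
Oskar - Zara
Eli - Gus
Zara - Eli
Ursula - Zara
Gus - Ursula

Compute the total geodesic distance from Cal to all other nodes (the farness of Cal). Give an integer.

Distances from Cal: Eli:2, Esperanza:2, Gus:2, Kofi:2, Oskar:2, Ursula:2, Zara:1.
Sum = 2 + 2 + 2 + 2 + 2 + 2 + 1 = 13.

13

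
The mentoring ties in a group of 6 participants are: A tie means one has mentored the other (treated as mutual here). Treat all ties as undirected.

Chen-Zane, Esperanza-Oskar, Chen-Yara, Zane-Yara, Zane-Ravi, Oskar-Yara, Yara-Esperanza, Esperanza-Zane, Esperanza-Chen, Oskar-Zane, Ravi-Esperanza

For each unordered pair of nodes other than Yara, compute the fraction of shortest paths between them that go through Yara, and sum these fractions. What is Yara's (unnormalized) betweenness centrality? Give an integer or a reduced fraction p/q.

1/3

Pairs whose geodesics pass through Yara — Oskar–Chen: 1/3.
All other pairs contribute 0.
Summing the contributions gives betweenness(Yara) = 1/3.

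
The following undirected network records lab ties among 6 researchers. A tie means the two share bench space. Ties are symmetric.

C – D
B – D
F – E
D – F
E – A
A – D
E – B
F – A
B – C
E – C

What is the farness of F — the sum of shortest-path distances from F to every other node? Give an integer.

Distances from F: A:1, B:2, C:2, D:1, E:1.
Sum = 1 + 2 + 2 + 1 + 1 = 7.

7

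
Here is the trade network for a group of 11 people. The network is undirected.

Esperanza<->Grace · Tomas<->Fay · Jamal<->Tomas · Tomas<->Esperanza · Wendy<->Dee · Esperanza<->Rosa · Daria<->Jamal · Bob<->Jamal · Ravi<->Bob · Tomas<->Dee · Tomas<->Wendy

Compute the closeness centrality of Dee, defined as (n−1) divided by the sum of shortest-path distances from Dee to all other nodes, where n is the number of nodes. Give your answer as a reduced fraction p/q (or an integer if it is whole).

Distances from Dee: Bob:3, Daria:3, Esperanza:2, Fay:2, Grace:3, Jamal:2, Ravi:4, Rosa:3, Tomas:1, Wendy:1. Sum = 24.
n = 11, so closeness = 10/24 = 5/12.

5/12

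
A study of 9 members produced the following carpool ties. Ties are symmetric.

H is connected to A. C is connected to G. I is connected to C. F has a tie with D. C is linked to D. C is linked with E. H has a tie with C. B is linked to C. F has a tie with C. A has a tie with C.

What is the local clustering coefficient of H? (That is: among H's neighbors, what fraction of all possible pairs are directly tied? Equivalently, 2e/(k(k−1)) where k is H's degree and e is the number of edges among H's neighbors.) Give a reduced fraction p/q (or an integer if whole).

H's neighbors: A and C (k = 2).
Possible neighbor pairs: C(2,2) = 1. Edges among them: A–C → e = 1.
Clustering(H) = 1/1.

1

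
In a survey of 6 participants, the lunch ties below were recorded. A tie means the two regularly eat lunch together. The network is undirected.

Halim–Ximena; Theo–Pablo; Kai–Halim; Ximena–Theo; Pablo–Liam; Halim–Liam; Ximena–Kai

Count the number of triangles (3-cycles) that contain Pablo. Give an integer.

Pablo's neighbors are Liam and Theo, but none of them are tied to each other, so no triangle contains Pablo.

0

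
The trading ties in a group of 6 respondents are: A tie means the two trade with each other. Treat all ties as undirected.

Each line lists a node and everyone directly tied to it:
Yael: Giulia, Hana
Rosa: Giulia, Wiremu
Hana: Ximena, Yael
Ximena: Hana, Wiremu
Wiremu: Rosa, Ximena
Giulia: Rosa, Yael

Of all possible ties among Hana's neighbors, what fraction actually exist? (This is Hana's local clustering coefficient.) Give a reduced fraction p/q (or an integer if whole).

Hana's neighbors: Ximena and Yael (k = 2).
Possible neighbor pairs: C(2,2) = 1. Edges among them: none → e = 0.
Clustering(Hana) = 0/1.

0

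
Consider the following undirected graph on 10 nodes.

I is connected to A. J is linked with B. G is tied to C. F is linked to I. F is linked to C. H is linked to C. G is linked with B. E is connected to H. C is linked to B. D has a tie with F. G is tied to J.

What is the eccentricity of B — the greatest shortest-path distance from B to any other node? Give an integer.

Distances from B: A:4, C:1, D:3, E:3, F:2, G:1, H:2, I:3, J:1.
The largest is 4 (to A), so the eccentricity of B is 4.

4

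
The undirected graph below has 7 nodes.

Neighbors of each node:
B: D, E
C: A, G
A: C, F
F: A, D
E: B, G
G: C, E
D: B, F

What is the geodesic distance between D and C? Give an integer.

One shortest route is D – F – A – C, which uses 3 edges, and at distance 2 from D we only reach {A, E}, which does not include C. So d(D,C) = 3.

3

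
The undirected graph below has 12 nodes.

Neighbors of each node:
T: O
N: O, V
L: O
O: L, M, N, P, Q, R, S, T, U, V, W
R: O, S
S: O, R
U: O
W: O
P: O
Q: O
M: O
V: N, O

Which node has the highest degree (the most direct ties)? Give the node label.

O

Degrees — L:1, M:1, N:2, O:11, P:1, Q:1, R:2, S:2, T:1, U:1, V:2, W:1.
The maximum is 11, attained only by O.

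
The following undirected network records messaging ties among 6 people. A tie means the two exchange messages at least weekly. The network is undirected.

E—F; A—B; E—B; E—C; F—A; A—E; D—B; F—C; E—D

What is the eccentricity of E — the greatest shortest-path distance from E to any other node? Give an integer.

Distances from E: A:1, B:1, C:1, D:1, F:1.
The largest is 1 (to A, C, F, D, and B), so the eccentricity of E is 1.

1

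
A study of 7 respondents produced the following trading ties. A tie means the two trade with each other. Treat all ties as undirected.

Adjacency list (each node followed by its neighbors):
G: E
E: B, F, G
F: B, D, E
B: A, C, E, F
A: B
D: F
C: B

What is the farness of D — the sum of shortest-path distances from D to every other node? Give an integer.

14

Distances from D: A:3, B:2, C:3, E:2, F:1, G:3.
Sum = 3 + 2 + 3 + 2 + 1 + 3 = 14.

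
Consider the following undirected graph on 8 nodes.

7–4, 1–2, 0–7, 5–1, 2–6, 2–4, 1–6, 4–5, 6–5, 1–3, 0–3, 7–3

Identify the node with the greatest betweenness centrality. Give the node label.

1

Unnormalized betweenness of each node: 0:0, 1:17/3, 2:4/3, 3:13/3, 4:4, 5:4/3, 6:1/3, 7:3.
1 has the largest value, 17/3, making it the main broker — the node through which the most shortest paths run.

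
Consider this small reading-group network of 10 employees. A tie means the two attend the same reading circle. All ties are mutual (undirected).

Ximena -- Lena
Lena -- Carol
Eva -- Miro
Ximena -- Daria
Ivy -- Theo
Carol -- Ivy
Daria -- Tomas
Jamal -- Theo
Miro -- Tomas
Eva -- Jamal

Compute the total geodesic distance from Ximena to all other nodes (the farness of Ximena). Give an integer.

Distances from Ximena: Carol:2, Daria:1, Eva:4, Ivy:3, Jamal:5, Lena:1, Miro:3, Theo:4, Tomas:2.
Sum = 2 + 1 + 4 + 3 + 5 + 1 + 3 + 4 + 2 = 25.

25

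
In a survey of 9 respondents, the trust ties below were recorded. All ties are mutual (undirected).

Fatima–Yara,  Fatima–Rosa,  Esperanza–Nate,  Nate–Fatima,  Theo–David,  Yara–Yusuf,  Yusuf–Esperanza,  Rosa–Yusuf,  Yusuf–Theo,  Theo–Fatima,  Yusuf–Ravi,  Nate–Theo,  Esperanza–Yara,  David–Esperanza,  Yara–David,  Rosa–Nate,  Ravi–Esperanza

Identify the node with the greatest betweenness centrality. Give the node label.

Unnormalized betweenness of each node: David:2/3, Esperanza:1019/210, Fatima:41/21, Nate:226/105, Ravi:0, Rosa:13/15, Theo:92/35, Yara:247/105, Yusuf:387/70.
Yusuf has the largest value, 387/70, making it the main broker — the node through which the most shortest paths run.

Yusuf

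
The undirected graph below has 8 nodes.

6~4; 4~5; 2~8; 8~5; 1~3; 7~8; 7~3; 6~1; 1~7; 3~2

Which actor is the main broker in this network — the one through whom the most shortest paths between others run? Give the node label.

Unnormalized betweenness of each node: 1:5, 2:1, 3:5/2, 4:2, 5:3, 6:3, 7:3, 8:11/2.
8 has the largest value, 11/2, making it the main broker — the node through which the most shortest paths run.

8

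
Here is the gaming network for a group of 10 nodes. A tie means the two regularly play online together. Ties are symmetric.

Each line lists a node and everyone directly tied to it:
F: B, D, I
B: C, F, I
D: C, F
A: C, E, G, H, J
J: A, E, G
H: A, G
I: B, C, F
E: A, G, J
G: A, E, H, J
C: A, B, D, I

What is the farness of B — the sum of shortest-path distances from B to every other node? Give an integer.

Distances from B: A:2, C:1, D:2, E:3, F:1, G:3, H:3, I:1, J:3.
Sum = 2 + 1 + 2 + 3 + 1 + 3 + 3 + 1 + 3 = 19.

19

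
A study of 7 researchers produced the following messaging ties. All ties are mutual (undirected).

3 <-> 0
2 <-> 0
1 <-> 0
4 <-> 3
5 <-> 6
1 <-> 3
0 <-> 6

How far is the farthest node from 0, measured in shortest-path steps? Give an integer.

Distances from 0: 1:1, 2:1, 3:1, 4:2, 5:2, 6:1.
The largest is 2 (to 4 and 5), so the eccentricity of 0 is 2.

2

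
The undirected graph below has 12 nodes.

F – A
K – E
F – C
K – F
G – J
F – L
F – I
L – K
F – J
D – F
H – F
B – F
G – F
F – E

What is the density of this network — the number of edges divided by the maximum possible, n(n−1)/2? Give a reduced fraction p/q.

There are 14 edges and 12 nodes, so the maximum possible is C(12,2) = 66.
Density = 14/66 = 7/33.

7/33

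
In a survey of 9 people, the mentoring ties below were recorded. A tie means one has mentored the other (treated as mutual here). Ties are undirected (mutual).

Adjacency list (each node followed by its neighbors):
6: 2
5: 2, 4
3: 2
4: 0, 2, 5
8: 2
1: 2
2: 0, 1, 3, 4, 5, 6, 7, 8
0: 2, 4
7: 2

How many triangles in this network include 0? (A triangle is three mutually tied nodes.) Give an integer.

0's neighbors: 2 and 4.
Neighbor pairs that are themselves tied: 0–2–4. Each forms one triangle with 0, for 1 in total.

1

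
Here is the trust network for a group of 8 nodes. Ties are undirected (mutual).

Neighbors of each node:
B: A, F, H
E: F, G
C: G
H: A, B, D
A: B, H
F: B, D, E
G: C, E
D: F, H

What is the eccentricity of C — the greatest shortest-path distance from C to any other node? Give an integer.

Distances from C: A:5, B:4, D:4, E:2, F:3, G:1, H:5.
The largest is 5 (to A and H), so the eccentricity of C is 5.

5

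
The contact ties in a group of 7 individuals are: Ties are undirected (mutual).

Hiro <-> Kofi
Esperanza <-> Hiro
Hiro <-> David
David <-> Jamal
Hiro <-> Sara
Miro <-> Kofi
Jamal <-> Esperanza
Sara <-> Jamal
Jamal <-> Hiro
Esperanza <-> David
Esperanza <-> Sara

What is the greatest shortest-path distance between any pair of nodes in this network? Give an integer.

3

Eccentricity of each node (its greatest distance to any other): David:3, Esperanza:3, Hiro:2, Jamal:3, Kofi:2, Miro:3, Sara:3.
The maximum eccentricity is 3, realized for instance by the pair Jamal–Miro via Jamal – Hiro – Kofi – Miro. So the diameter is 3.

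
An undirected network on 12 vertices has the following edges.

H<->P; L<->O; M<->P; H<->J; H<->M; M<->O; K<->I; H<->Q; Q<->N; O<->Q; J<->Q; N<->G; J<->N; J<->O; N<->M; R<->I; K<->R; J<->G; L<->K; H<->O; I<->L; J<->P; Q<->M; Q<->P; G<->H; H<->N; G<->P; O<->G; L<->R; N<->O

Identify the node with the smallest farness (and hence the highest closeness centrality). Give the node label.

O

Farness (sum of distances to all others) for each node — G:20, H:18, I:27, J:19, K:27, L:19, M:20, N:19, O:15, P:24, Q:19, R:27.
The smallest farness is 15, for O, so O has the highest closeness.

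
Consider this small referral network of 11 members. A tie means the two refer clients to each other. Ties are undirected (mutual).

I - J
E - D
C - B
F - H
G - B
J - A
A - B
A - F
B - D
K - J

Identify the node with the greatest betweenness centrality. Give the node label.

Unnormalized betweenness of each node: A:31, B:29, C:0, D:9, E:0, F:9, G:0, H:0, I:0, J:17, K:0.
A has the largest value, 31, making it the main broker — the node through which the most shortest paths run.

A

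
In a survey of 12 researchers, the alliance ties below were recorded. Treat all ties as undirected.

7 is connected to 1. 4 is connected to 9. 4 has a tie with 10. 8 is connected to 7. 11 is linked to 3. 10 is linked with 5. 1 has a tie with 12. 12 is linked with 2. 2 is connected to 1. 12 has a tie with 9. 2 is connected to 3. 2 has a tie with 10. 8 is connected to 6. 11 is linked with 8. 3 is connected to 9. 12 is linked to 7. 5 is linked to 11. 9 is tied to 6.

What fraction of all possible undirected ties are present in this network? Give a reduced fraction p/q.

3/11

There are 18 edges and 12 nodes, so the maximum possible is C(12,2) = 66.
Density = 18/66 = 3/11.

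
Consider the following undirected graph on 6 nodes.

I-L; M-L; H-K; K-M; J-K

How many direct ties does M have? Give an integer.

2

M is directly tied to K and L. That is 2 neighbors, so the degree of M is 2.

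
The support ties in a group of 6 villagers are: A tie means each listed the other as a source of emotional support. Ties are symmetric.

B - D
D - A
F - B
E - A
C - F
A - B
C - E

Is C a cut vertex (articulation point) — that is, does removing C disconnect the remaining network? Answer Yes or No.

No

Even without C, every remaining node can still reach every other (the residual graph is connected), so C is not a cut vertex.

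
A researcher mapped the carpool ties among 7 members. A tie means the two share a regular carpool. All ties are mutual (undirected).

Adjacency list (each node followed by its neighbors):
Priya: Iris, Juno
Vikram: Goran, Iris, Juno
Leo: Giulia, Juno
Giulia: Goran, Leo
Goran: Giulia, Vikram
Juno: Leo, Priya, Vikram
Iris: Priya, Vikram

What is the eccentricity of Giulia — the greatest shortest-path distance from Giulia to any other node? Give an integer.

Distances from Giulia: Goran:1, Iris:3, Juno:2, Leo:1, Priya:3, Vikram:2.
The largest is 3 (to Priya and Iris), so the eccentricity of Giulia is 3.

3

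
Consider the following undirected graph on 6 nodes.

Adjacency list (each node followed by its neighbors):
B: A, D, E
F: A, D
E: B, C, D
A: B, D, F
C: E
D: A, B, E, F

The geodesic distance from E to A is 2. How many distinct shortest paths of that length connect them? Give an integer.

2

The shortest distance is 2. The length-2 paths are: E–D–A; E–B–A.
That gives 2 distinct shortest paths.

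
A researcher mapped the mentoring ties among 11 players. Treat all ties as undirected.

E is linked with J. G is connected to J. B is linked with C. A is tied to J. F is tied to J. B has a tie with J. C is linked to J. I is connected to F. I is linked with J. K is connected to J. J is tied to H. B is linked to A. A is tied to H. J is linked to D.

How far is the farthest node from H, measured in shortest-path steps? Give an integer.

Distances from H: A:1, B:2, C:2, D:2, E:2, F:2, G:2, I:2, J:1, K:2.
The largest is 2 (to B, E, I, C, G, F, D, and K), so the eccentricity of H is 2.

2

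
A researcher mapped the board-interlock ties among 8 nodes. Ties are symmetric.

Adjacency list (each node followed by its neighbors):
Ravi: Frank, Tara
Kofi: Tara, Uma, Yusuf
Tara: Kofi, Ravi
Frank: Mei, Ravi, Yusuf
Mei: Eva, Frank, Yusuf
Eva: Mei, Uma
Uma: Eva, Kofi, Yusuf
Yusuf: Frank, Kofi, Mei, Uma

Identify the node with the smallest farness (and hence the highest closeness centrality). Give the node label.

Yusuf

Farness (sum of distances to all others) for each node — Eva:14, Frank:11, Kofi:11, Mei:12, Ravi:14, Tara:14, Uma:12, Yusuf:10.
The smallest farness is 10, for Yusuf, so Yusuf has the highest closeness.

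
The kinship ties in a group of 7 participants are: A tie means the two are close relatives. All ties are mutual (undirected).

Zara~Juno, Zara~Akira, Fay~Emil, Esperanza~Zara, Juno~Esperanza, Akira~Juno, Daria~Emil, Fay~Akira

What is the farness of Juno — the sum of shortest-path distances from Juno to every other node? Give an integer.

Distances from Juno: Akira:1, Daria:4, Emil:3, Esperanza:1, Fay:2, Zara:1.
Sum = 1 + 4 + 3 + 1 + 2 + 1 = 12.

12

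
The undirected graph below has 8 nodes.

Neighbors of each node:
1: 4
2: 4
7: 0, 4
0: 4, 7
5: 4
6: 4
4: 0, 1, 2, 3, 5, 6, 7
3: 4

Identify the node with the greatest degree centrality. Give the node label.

Degrees — 0:2, 1:1, 2:1, 3:1, 4:7, 5:1, 6:1, 7:2.
The maximum is 7, attained only by 4.

4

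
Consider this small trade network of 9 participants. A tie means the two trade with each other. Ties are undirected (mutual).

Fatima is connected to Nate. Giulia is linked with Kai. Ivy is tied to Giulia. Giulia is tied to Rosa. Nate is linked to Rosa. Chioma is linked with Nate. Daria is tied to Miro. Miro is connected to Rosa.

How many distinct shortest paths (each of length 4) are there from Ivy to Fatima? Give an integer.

1

The shortest distance is 4, and the only length-4 path is Ivy–Giulia–Rosa–Nate–Fatima. So there is exactly 1 shortest path.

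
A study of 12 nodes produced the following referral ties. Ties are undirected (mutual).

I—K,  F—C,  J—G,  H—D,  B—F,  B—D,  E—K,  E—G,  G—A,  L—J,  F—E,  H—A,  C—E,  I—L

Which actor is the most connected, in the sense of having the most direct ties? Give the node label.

E

Degrees — A:2, B:2, C:2, D:2, E:4, F:3, G:3, H:2, I:2, J:2, K:2, L:2.
The maximum is 4, attained only by E.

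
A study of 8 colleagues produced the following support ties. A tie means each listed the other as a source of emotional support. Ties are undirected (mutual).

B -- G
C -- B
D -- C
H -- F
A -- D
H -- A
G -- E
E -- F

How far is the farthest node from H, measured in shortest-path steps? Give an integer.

4

Distances from H: A:1, B:4, C:3, D:2, E:2, F:1, G:3.
The largest is 4 (to B), so the eccentricity of H is 4.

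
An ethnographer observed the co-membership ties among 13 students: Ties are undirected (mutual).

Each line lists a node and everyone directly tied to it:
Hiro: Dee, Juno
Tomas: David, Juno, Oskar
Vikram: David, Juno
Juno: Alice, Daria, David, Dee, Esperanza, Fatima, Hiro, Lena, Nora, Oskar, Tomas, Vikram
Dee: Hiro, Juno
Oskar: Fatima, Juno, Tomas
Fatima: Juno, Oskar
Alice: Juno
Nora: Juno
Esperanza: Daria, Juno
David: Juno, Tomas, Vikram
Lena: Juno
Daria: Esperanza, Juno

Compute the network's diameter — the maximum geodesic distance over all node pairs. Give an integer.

2

Eccentricity of each node (its greatest distance to any other): Alice:2, Daria:2, David:2, Dee:2, Esperanza:2, Fatima:2, Hiro:2, Juno:1, Lena:2, Nora:2, Oskar:2, Tomas:2, Vikram:2.
The maximum eccentricity is 2, realized for instance by the pair Hiro–Alice via Hiro – Juno – Alice. So the diameter is 2.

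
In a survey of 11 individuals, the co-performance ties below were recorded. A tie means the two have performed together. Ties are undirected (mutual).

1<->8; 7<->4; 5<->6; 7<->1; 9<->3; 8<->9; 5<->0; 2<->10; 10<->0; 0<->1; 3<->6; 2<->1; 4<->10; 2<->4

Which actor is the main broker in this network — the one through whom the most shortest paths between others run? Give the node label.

Unnormalized betweenness of each node: 0:83/6, 1:56/3, 2:10/3, 3:3, 4:3/2, 5:25/3, 6:13/3, 7:11/6, 8:29/3, 9:17/3, 10:29/6.
1 has the largest value, 56/3, making it the main broker — the node through which the most shortest paths run.

1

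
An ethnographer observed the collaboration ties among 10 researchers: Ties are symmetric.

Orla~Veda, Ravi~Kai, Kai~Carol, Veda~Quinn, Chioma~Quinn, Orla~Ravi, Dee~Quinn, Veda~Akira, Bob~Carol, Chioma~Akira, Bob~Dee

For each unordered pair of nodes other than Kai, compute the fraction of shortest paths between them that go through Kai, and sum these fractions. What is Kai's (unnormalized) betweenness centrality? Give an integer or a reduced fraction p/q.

29/6

Pairs whose geodesics pass through Kai — Orla–Carol: 1; Orla–Bob: 1/2; Ravi–Carol: 1; Ravi–Bob: 1; Ravi–Dee: 1/2; Carol–Akira: 1/3; Carol–Veda: 1/2.
All other pairs contribute 0.
Summing the contributions gives betweenness(Kai) = 29/6.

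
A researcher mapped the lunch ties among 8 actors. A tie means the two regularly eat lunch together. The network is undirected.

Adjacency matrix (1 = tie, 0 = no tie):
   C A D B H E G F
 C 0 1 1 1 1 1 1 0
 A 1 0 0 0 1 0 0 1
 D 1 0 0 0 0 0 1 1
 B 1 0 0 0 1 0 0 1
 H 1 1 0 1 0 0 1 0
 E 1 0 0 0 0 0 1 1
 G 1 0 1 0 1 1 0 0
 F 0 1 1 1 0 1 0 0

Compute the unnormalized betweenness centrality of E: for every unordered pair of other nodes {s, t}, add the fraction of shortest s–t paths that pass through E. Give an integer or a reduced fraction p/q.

3/4

Pairs whose geodesics pass through E — C–F: 1/4; G–F: 1/2.
All other pairs contribute 0.
Summing the contributions gives betweenness(E) = 3/4.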